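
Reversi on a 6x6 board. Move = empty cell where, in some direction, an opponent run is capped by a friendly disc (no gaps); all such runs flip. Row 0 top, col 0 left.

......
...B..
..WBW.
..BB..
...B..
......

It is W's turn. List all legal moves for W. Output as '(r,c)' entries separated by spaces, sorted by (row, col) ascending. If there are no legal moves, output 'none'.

(0,2): flips 1 -> legal
(0,3): no bracket -> illegal
(0,4): flips 1 -> legal
(1,2): no bracket -> illegal
(1,4): no bracket -> illegal
(2,1): no bracket -> illegal
(3,1): no bracket -> illegal
(3,4): no bracket -> illegal
(4,1): no bracket -> illegal
(4,2): flips 2 -> legal
(4,4): flips 1 -> legal
(5,2): no bracket -> illegal
(5,3): no bracket -> illegal
(5,4): no bracket -> illegal

Answer: (0,2) (0,4) (4,2) (4,4)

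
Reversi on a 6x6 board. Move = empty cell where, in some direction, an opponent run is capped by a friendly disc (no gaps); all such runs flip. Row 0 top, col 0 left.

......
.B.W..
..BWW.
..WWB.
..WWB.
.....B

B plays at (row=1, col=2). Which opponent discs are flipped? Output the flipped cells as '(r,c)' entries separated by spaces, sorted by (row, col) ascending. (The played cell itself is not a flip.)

Dir NW: first cell '.' (not opp) -> no flip
Dir N: first cell '.' (not opp) -> no flip
Dir NE: first cell '.' (not opp) -> no flip
Dir W: first cell 'B' (not opp) -> no flip
Dir E: opp run (1,3), next='.' -> no flip
Dir SW: first cell '.' (not opp) -> no flip
Dir S: first cell 'B' (not opp) -> no flip
Dir SE: opp run (2,3) capped by B -> flip

Answer: (2,3)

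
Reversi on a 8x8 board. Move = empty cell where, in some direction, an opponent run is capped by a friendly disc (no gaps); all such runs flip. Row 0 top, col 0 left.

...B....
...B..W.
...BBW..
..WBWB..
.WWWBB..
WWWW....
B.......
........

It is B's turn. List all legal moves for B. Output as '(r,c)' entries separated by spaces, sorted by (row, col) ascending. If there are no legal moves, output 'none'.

(0,5): no bracket -> illegal
(0,6): no bracket -> illegal
(0,7): no bracket -> illegal
(1,4): no bracket -> illegal
(1,5): flips 1 -> legal
(1,7): no bracket -> illegal
(2,1): no bracket -> illegal
(2,2): no bracket -> illegal
(2,6): flips 1 -> legal
(2,7): no bracket -> illegal
(3,0): no bracket -> illegal
(3,1): flips 1 -> legal
(3,6): no bracket -> illegal
(4,0): flips 4 -> legal
(5,4): no bracket -> illegal
(6,1): no bracket -> illegal
(6,2): flips 1 -> legal
(6,3): flips 2 -> legal
(6,4): no bracket -> illegal

Answer: (1,5) (2,6) (3,1) (4,0) (6,2) (6,3)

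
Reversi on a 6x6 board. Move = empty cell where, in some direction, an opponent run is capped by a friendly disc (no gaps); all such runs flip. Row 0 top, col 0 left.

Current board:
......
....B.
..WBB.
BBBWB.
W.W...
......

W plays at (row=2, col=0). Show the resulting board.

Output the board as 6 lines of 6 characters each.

Place W at (2,0); scan 8 dirs for brackets.
Dir NW: edge -> no flip
Dir N: first cell '.' (not opp) -> no flip
Dir NE: first cell '.' (not opp) -> no flip
Dir W: edge -> no flip
Dir E: first cell '.' (not opp) -> no flip
Dir SW: edge -> no flip
Dir S: opp run (3,0) capped by W -> flip
Dir SE: opp run (3,1) capped by W -> flip
All flips: (3,0) (3,1)

Answer: ......
....B.
W.WBB.
WWBWB.
W.W...
......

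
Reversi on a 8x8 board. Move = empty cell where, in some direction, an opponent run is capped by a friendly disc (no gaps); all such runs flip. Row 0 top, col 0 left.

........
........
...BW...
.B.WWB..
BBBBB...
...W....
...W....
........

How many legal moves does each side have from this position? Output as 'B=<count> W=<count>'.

Answer: B=10 W=11

Derivation:
-- B to move --
(1,3): flips 1 -> legal
(1,4): flips 2 -> legal
(1,5): flips 2 -> legal
(2,2): flips 1 -> legal
(2,5): flips 2 -> legal
(3,2): flips 2 -> legal
(4,5): flips 1 -> legal
(5,2): no bracket -> illegal
(5,4): no bracket -> illegal
(6,2): flips 1 -> legal
(6,4): flips 1 -> legal
(7,2): no bracket -> illegal
(7,3): flips 2 -> legal
(7,4): no bracket -> illegal
B mobility = 10
-- W to move --
(1,2): flips 1 -> legal
(1,3): flips 1 -> legal
(1,4): no bracket -> illegal
(2,0): flips 2 -> legal
(2,1): no bracket -> illegal
(2,2): flips 1 -> legal
(2,5): no bracket -> illegal
(2,6): flips 2 -> legal
(3,0): no bracket -> illegal
(3,2): no bracket -> illegal
(3,6): flips 1 -> legal
(4,5): no bracket -> illegal
(4,6): flips 1 -> legal
(5,0): no bracket -> illegal
(5,1): flips 1 -> legal
(5,2): flips 1 -> legal
(5,4): flips 1 -> legal
(5,5): flips 1 -> legal
W mobility = 11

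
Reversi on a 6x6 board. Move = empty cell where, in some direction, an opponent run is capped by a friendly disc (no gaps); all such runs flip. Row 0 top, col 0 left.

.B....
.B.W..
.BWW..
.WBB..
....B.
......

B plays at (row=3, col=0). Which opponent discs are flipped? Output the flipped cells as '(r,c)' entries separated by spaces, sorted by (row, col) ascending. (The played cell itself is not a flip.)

Answer: (3,1)

Derivation:
Dir NW: edge -> no flip
Dir N: first cell '.' (not opp) -> no flip
Dir NE: first cell 'B' (not opp) -> no flip
Dir W: edge -> no flip
Dir E: opp run (3,1) capped by B -> flip
Dir SW: edge -> no flip
Dir S: first cell '.' (not opp) -> no flip
Dir SE: first cell '.' (not opp) -> no flip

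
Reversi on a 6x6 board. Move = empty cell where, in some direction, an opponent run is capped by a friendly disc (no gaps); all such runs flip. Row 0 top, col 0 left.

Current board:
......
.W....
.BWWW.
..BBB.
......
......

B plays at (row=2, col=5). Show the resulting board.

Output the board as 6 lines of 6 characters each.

Place B at (2,5); scan 8 dirs for brackets.
Dir NW: first cell '.' (not opp) -> no flip
Dir N: first cell '.' (not opp) -> no flip
Dir NE: edge -> no flip
Dir W: opp run (2,4) (2,3) (2,2) capped by B -> flip
Dir E: edge -> no flip
Dir SW: first cell 'B' (not opp) -> no flip
Dir S: first cell '.' (not opp) -> no flip
Dir SE: edge -> no flip
All flips: (2,2) (2,3) (2,4)

Answer: ......
.W....
.BBBBB
..BBB.
......
......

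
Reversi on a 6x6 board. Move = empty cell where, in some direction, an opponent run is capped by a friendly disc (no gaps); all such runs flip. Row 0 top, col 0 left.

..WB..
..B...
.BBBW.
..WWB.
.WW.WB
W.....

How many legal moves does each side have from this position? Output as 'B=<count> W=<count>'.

Answer: B=8 W=7

Derivation:
-- B to move --
(0,1): flips 1 -> legal
(1,1): no bracket -> illegal
(1,3): no bracket -> illegal
(1,4): flips 1 -> legal
(1,5): no bracket -> illegal
(2,5): flips 1 -> legal
(3,0): no bracket -> illegal
(3,1): flips 2 -> legal
(3,5): no bracket -> illegal
(4,0): no bracket -> illegal
(4,3): flips 3 -> legal
(5,1): no bracket -> illegal
(5,2): flips 2 -> legal
(5,3): no bracket -> illegal
(5,4): flips 1 -> legal
(5,5): flips 2 -> legal
B mobility = 8
-- W to move --
(0,1): no bracket -> illegal
(0,4): flips 1 -> legal
(1,0): flips 1 -> legal
(1,1): flips 1 -> legal
(1,3): flips 1 -> legal
(1,4): flips 1 -> legal
(2,0): flips 3 -> legal
(2,5): no bracket -> illegal
(3,0): no bracket -> illegal
(3,1): no bracket -> illegal
(3,5): flips 1 -> legal
(4,3): no bracket -> illegal
(5,4): no bracket -> illegal
(5,5): no bracket -> illegal
W mobility = 7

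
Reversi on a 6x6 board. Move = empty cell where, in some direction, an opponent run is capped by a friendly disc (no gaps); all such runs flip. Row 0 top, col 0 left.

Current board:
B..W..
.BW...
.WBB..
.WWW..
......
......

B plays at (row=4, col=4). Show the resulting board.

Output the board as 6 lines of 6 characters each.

Place B at (4,4); scan 8 dirs for brackets.
Dir NW: opp run (3,3) capped by B -> flip
Dir N: first cell '.' (not opp) -> no flip
Dir NE: first cell '.' (not opp) -> no flip
Dir W: first cell '.' (not opp) -> no flip
Dir E: first cell '.' (not opp) -> no flip
Dir SW: first cell '.' (not opp) -> no flip
Dir S: first cell '.' (not opp) -> no flip
Dir SE: first cell '.' (not opp) -> no flip
All flips: (3,3)

Answer: B..W..
.BW...
.WBB..
.WWB..
....B.
......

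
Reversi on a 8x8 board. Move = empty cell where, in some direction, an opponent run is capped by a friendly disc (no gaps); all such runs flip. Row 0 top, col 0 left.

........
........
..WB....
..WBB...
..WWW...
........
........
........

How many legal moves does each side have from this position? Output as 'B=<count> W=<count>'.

Answer: B=9 W=5

Derivation:
-- B to move --
(1,1): flips 1 -> legal
(1,2): no bracket -> illegal
(1,3): no bracket -> illegal
(2,1): flips 1 -> legal
(3,1): flips 1 -> legal
(3,5): no bracket -> illegal
(4,1): flips 1 -> legal
(4,5): no bracket -> illegal
(5,1): flips 1 -> legal
(5,2): flips 1 -> legal
(5,3): flips 1 -> legal
(5,4): flips 1 -> legal
(5,5): flips 1 -> legal
B mobility = 9
-- W to move --
(1,2): no bracket -> illegal
(1,3): flips 2 -> legal
(1,4): flips 1 -> legal
(2,4): flips 3 -> legal
(2,5): flips 1 -> legal
(3,5): flips 2 -> legal
(4,5): no bracket -> illegal
W mobility = 5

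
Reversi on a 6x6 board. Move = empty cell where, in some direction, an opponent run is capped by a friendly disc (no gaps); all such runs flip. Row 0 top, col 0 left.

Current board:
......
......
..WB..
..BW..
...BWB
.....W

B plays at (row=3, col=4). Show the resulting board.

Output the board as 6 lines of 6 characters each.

Answer: ......
......
..WB..
..BBB.
...BWB
.....W

Derivation:
Place B at (3,4); scan 8 dirs for brackets.
Dir NW: first cell 'B' (not opp) -> no flip
Dir N: first cell '.' (not opp) -> no flip
Dir NE: first cell '.' (not opp) -> no flip
Dir W: opp run (3,3) capped by B -> flip
Dir E: first cell '.' (not opp) -> no flip
Dir SW: first cell 'B' (not opp) -> no flip
Dir S: opp run (4,4), next='.' -> no flip
Dir SE: first cell 'B' (not opp) -> no flip
All flips: (3,3)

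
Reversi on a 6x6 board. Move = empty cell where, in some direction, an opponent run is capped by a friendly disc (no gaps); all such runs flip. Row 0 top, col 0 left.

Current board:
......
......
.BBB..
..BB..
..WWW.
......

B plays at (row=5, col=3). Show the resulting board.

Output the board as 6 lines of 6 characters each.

Answer: ......
......
.BBB..
..BB..
..WBW.
...B..

Derivation:
Place B at (5,3); scan 8 dirs for brackets.
Dir NW: opp run (4,2), next='.' -> no flip
Dir N: opp run (4,3) capped by B -> flip
Dir NE: opp run (4,4), next='.' -> no flip
Dir W: first cell '.' (not opp) -> no flip
Dir E: first cell '.' (not opp) -> no flip
Dir SW: edge -> no flip
Dir S: edge -> no flip
Dir SE: edge -> no flip
All flips: (4,3)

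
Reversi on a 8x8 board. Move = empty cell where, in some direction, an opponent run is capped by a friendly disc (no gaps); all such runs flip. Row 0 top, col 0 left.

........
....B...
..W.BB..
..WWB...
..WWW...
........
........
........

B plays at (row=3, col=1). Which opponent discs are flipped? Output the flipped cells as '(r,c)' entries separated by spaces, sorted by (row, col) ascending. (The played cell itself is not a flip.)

Answer: (3,2) (3,3)

Derivation:
Dir NW: first cell '.' (not opp) -> no flip
Dir N: first cell '.' (not opp) -> no flip
Dir NE: opp run (2,2), next='.' -> no flip
Dir W: first cell '.' (not opp) -> no flip
Dir E: opp run (3,2) (3,3) capped by B -> flip
Dir SW: first cell '.' (not opp) -> no flip
Dir S: first cell '.' (not opp) -> no flip
Dir SE: opp run (4,2), next='.' -> no flip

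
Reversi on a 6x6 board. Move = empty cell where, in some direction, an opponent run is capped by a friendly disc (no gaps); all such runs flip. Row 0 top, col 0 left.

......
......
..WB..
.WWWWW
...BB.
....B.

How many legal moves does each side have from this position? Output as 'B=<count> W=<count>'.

Answer: B=6 W=7

Derivation:
-- B to move --
(1,1): flips 2 -> legal
(1,2): no bracket -> illegal
(1,3): no bracket -> illegal
(2,0): no bracket -> illegal
(2,1): flips 2 -> legal
(2,4): flips 1 -> legal
(2,5): flips 1 -> legal
(3,0): no bracket -> illegal
(4,0): no bracket -> illegal
(4,1): flips 1 -> legal
(4,2): no bracket -> illegal
(4,5): flips 1 -> legal
B mobility = 6
-- W to move --
(1,2): flips 1 -> legal
(1,3): flips 1 -> legal
(1,4): flips 1 -> legal
(2,4): flips 1 -> legal
(4,2): no bracket -> illegal
(4,5): no bracket -> illegal
(5,2): flips 1 -> legal
(5,3): flips 2 -> legal
(5,5): flips 1 -> legal
W mobility = 7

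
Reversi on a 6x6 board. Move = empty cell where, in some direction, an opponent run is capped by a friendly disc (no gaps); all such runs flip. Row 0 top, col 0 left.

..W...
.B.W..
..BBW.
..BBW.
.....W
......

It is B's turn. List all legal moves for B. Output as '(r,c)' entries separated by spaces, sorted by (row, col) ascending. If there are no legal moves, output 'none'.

(0,1): no bracket -> illegal
(0,3): flips 1 -> legal
(0,4): flips 1 -> legal
(1,2): no bracket -> illegal
(1,4): no bracket -> illegal
(1,5): flips 1 -> legal
(2,5): flips 1 -> legal
(3,5): flips 1 -> legal
(4,3): no bracket -> illegal
(4,4): no bracket -> illegal
(5,4): no bracket -> illegal
(5,5): no bracket -> illegal

Answer: (0,3) (0,4) (1,5) (2,5) (3,5)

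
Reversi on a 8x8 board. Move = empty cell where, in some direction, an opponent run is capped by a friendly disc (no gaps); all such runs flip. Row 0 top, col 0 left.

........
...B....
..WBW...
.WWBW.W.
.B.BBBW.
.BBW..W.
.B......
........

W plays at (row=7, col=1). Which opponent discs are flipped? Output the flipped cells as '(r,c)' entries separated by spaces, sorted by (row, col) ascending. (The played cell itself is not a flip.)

Dir NW: first cell '.' (not opp) -> no flip
Dir N: opp run (6,1) (5,1) (4,1) capped by W -> flip
Dir NE: first cell '.' (not opp) -> no flip
Dir W: first cell '.' (not opp) -> no flip
Dir E: first cell '.' (not opp) -> no flip
Dir SW: edge -> no flip
Dir S: edge -> no flip
Dir SE: edge -> no flip

Answer: (4,1) (5,1) (6,1)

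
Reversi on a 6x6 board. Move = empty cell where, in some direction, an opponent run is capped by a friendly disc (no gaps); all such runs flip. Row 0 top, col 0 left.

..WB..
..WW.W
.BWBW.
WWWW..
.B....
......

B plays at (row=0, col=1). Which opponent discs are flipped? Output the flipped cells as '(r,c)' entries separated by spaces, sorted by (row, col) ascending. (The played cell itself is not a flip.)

Dir NW: edge -> no flip
Dir N: edge -> no flip
Dir NE: edge -> no flip
Dir W: first cell '.' (not opp) -> no flip
Dir E: opp run (0,2) capped by B -> flip
Dir SW: first cell '.' (not opp) -> no flip
Dir S: first cell '.' (not opp) -> no flip
Dir SE: opp run (1,2) capped by B -> flip

Answer: (0,2) (1,2)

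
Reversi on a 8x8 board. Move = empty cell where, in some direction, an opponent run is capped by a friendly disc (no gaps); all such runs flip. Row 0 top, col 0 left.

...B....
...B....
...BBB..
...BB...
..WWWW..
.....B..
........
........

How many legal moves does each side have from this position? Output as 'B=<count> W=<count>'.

Answer: B=6 W=7

Derivation:
-- B to move --
(3,1): no bracket -> illegal
(3,2): no bracket -> illegal
(3,5): flips 1 -> legal
(3,6): no bracket -> illegal
(4,1): no bracket -> illegal
(4,6): no bracket -> illegal
(5,1): flips 1 -> legal
(5,2): flips 1 -> legal
(5,3): flips 1 -> legal
(5,4): flips 1 -> legal
(5,6): flips 1 -> legal
B mobility = 6
-- W to move --
(0,2): no bracket -> illegal
(0,4): no bracket -> illegal
(1,2): flips 2 -> legal
(1,4): flips 2 -> legal
(1,5): flips 2 -> legal
(1,6): flips 2 -> legal
(2,2): flips 1 -> legal
(2,6): no bracket -> illegal
(3,2): no bracket -> illegal
(3,5): no bracket -> illegal
(3,6): no bracket -> illegal
(4,6): no bracket -> illegal
(5,4): no bracket -> illegal
(5,6): no bracket -> illegal
(6,4): no bracket -> illegal
(6,5): flips 1 -> legal
(6,6): flips 1 -> legal
W mobility = 7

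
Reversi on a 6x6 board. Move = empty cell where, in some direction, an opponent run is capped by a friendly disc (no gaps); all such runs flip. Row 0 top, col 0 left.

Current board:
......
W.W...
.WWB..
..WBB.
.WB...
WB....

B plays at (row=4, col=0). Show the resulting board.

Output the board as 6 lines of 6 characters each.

Answer: ......
W.W...
.WWB..
..WBB.
BBB...
WB....

Derivation:
Place B at (4,0); scan 8 dirs for brackets.
Dir NW: edge -> no flip
Dir N: first cell '.' (not opp) -> no flip
Dir NE: first cell '.' (not opp) -> no flip
Dir W: edge -> no flip
Dir E: opp run (4,1) capped by B -> flip
Dir SW: edge -> no flip
Dir S: opp run (5,0), next=edge -> no flip
Dir SE: first cell 'B' (not opp) -> no flip
All flips: (4,1)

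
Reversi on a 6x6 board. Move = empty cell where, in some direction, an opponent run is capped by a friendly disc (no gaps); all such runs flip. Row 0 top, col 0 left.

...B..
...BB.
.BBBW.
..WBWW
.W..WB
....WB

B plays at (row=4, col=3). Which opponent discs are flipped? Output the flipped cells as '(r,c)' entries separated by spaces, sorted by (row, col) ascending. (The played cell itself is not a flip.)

Dir NW: opp run (3,2) capped by B -> flip
Dir N: first cell 'B' (not opp) -> no flip
Dir NE: opp run (3,4), next='.' -> no flip
Dir W: first cell '.' (not opp) -> no flip
Dir E: opp run (4,4) capped by B -> flip
Dir SW: first cell '.' (not opp) -> no flip
Dir S: first cell '.' (not opp) -> no flip
Dir SE: opp run (5,4), next=edge -> no flip

Answer: (3,2) (4,4)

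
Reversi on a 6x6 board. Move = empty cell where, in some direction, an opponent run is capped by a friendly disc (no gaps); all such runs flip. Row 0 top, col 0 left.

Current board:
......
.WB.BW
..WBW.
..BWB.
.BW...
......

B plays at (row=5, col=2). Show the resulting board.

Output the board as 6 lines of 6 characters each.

Answer: ......
.WB.BW
..WBW.
..BWB.
.BB...
..B...

Derivation:
Place B at (5,2); scan 8 dirs for brackets.
Dir NW: first cell 'B' (not opp) -> no flip
Dir N: opp run (4,2) capped by B -> flip
Dir NE: first cell '.' (not opp) -> no flip
Dir W: first cell '.' (not opp) -> no flip
Dir E: first cell '.' (not opp) -> no flip
Dir SW: edge -> no flip
Dir S: edge -> no flip
Dir SE: edge -> no flip
All flips: (4,2)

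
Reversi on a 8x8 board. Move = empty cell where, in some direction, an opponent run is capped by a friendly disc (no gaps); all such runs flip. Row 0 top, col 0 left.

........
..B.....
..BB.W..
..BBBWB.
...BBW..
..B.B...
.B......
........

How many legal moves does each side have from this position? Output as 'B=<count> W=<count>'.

-- B to move --
(1,4): flips 1 -> legal
(1,5): no bracket -> illegal
(1,6): flips 1 -> legal
(2,4): no bracket -> illegal
(2,6): flips 1 -> legal
(4,6): flips 1 -> legal
(5,5): no bracket -> illegal
(5,6): flips 1 -> legal
B mobility = 5
-- W to move --
(0,1): flips 3 -> legal
(0,2): no bracket -> illegal
(0,3): no bracket -> illegal
(1,1): no bracket -> illegal
(1,3): no bracket -> illegal
(1,4): no bracket -> illegal
(2,1): no bracket -> illegal
(2,4): no bracket -> illegal
(2,6): no bracket -> illegal
(2,7): flips 1 -> legal
(3,1): flips 3 -> legal
(3,7): flips 1 -> legal
(4,1): no bracket -> illegal
(4,2): flips 2 -> legal
(4,6): no bracket -> illegal
(4,7): flips 1 -> legal
(5,0): no bracket -> illegal
(5,1): no bracket -> illegal
(5,3): flips 1 -> legal
(5,5): no bracket -> illegal
(6,0): no bracket -> illegal
(6,2): no bracket -> illegal
(6,3): flips 1 -> legal
(6,4): no bracket -> illegal
(6,5): no bracket -> illegal
(7,0): flips 4 -> legal
(7,1): no bracket -> illegal
(7,2): no bracket -> illegal
W mobility = 9

Answer: B=5 W=9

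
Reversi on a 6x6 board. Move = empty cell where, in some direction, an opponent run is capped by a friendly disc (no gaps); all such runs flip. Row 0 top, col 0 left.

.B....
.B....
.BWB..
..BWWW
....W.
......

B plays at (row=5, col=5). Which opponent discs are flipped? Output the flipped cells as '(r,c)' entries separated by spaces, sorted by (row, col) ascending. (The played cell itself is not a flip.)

Dir NW: opp run (4,4) (3,3) (2,2) capped by B -> flip
Dir N: first cell '.' (not opp) -> no flip
Dir NE: edge -> no flip
Dir W: first cell '.' (not opp) -> no flip
Dir E: edge -> no flip
Dir SW: edge -> no flip
Dir S: edge -> no flip
Dir SE: edge -> no flip

Answer: (2,2) (3,3) (4,4)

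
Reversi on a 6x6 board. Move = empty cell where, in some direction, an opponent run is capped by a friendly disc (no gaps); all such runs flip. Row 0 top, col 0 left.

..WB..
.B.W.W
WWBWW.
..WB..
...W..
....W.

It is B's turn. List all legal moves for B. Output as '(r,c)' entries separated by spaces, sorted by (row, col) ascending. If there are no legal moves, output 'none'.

(0,1): flips 1 -> legal
(0,4): flips 1 -> legal
(0,5): no bracket -> illegal
(1,0): no bracket -> illegal
(1,2): no bracket -> illegal
(1,4): no bracket -> illegal
(2,5): flips 2 -> legal
(3,0): no bracket -> illegal
(3,1): flips 2 -> legal
(3,4): no bracket -> illegal
(3,5): no bracket -> illegal
(4,1): no bracket -> illegal
(4,2): flips 1 -> legal
(4,4): no bracket -> illegal
(4,5): no bracket -> illegal
(5,2): no bracket -> illegal
(5,3): flips 1 -> legal
(5,5): no bracket -> illegal

Answer: (0,1) (0,4) (2,5) (3,1) (4,2) (5,3)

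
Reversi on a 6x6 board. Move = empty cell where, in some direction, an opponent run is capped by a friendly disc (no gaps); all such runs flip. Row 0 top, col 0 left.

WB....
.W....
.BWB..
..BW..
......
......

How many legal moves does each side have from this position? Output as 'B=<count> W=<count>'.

-- B to move --
(0,2): no bracket -> illegal
(1,0): no bracket -> illegal
(1,2): flips 1 -> legal
(1,3): no bracket -> illegal
(2,0): no bracket -> illegal
(2,4): no bracket -> illegal
(3,1): no bracket -> illegal
(3,4): flips 1 -> legal
(4,2): no bracket -> illegal
(4,3): flips 1 -> legal
(4,4): no bracket -> illegal
B mobility = 3
-- W to move --
(0,2): flips 1 -> legal
(1,0): no bracket -> illegal
(1,2): no bracket -> illegal
(1,3): flips 1 -> legal
(1,4): no bracket -> illegal
(2,0): flips 1 -> legal
(2,4): flips 1 -> legal
(3,0): no bracket -> illegal
(3,1): flips 2 -> legal
(3,4): no bracket -> illegal
(4,1): no bracket -> illegal
(4,2): flips 1 -> legal
(4,3): no bracket -> illegal
W mobility = 6

Answer: B=3 W=6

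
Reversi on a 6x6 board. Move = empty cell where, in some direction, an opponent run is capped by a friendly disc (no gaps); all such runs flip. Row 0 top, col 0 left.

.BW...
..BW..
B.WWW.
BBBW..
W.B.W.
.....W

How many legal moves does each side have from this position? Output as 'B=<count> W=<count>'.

Answer: B=6 W=6

Derivation:
-- B to move --
(0,3): flips 1 -> legal
(0,4): flips 2 -> legal
(1,1): no bracket -> illegal
(1,4): flips 2 -> legal
(1,5): flips 2 -> legal
(2,1): no bracket -> illegal
(2,5): no bracket -> illegal
(3,4): flips 2 -> legal
(3,5): no bracket -> illegal
(4,1): no bracket -> illegal
(4,3): no bracket -> illegal
(4,5): no bracket -> illegal
(5,0): flips 1 -> legal
(5,1): no bracket -> illegal
(5,3): no bracket -> illegal
(5,4): no bracket -> illegal
B mobility = 6
-- W to move --
(0,0): flips 1 -> legal
(0,3): no bracket -> illegal
(1,0): flips 2 -> legal
(1,1): flips 1 -> legal
(2,1): no bracket -> illegal
(4,1): flips 1 -> legal
(4,3): no bracket -> illegal
(5,1): flips 1 -> legal
(5,2): flips 2 -> legal
(5,3): no bracket -> illegal
W mobility = 6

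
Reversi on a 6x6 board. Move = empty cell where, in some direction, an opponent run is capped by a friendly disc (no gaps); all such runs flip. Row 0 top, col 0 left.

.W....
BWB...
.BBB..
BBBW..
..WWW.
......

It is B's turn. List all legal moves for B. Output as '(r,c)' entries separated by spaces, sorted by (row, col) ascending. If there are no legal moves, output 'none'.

(0,0): flips 1 -> legal
(0,2): no bracket -> illegal
(2,0): no bracket -> illegal
(2,4): no bracket -> illegal
(3,4): flips 1 -> legal
(3,5): no bracket -> illegal
(4,1): no bracket -> illegal
(4,5): no bracket -> illegal
(5,1): no bracket -> illegal
(5,2): flips 1 -> legal
(5,3): flips 3 -> legal
(5,4): flips 1 -> legal
(5,5): flips 2 -> legal

Answer: (0,0) (3,4) (5,2) (5,3) (5,4) (5,5)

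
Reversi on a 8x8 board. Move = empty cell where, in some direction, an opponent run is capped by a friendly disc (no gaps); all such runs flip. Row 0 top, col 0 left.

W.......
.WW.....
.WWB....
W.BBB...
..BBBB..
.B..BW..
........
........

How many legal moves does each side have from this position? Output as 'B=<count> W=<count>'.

Answer: B=7 W=6

Derivation:
-- B to move --
(0,1): flips 1 -> legal
(0,2): flips 2 -> legal
(0,3): no bracket -> illegal
(1,0): flips 1 -> legal
(1,3): no bracket -> illegal
(2,0): flips 2 -> legal
(3,1): no bracket -> illegal
(4,0): no bracket -> illegal
(4,1): no bracket -> illegal
(4,6): no bracket -> illegal
(5,6): flips 1 -> legal
(6,4): no bracket -> illegal
(6,5): flips 1 -> legal
(6,6): flips 1 -> legal
B mobility = 7
-- W to move --
(1,3): no bracket -> illegal
(1,4): no bracket -> illegal
(2,4): flips 1 -> legal
(2,5): no bracket -> illegal
(3,1): no bracket -> illegal
(3,5): flips 1 -> legal
(3,6): no bracket -> illegal
(4,0): no bracket -> illegal
(4,1): no bracket -> illegal
(4,6): no bracket -> illegal
(5,0): no bracket -> illegal
(5,2): flips 2 -> legal
(5,3): flips 1 -> legal
(5,6): flips 3 -> legal
(6,0): no bracket -> illegal
(6,1): no bracket -> illegal
(6,2): no bracket -> illegal
(6,3): no bracket -> illegal
(6,4): no bracket -> illegal
(6,5): flips 3 -> legal
W mobility = 6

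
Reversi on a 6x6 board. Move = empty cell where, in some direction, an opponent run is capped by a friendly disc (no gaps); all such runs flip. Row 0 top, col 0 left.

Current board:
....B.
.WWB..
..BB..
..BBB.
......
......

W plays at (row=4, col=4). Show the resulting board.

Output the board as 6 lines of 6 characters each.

Place W at (4,4); scan 8 dirs for brackets.
Dir NW: opp run (3,3) (2,2) capped by W -> flip
Dir N: opp run (3,4), next='.' -> no flip
Dir NE: first cell '.' (not opp) -> no flip
Dir W: first cell '.' (not opp) -> no flip
Dir E: first cell '.' (not opp) -> no flip
Dir SW: first cell '.' (not opp) -> no flip
Dir S: first cell '.' (not opp) -> no flip
Dir SE: first cell '.' (not opp) -> no flip
All flips: (2,2) (3,3)

Answer: ....B.
.WWB..
..WB..
..BWB.
....W.
......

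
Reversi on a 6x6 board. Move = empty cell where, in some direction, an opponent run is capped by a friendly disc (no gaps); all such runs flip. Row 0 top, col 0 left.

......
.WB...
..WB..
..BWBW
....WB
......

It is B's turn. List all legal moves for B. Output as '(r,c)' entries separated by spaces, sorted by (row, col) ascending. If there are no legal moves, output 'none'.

Answer: (1,0) (2,1) (2,5) (4,3) (5,4)

Derivation:
(0,0): no bracket -> illegal
(0,1): no bracket -> illegal
(0,2): no bracket -> illegal
(1,0): flips 1 -> legal
(1,3): no bracket -> illegal
(2,0): no bracket -> illegal
(2,1): flips 1 -> legal
(2,4): no bracket -> illegal
(2,5): flips 1 -> legal
(3,1): no bracket -> illegal
(4,2): no bracket -> illegal
(4,3): flips 2 -> legal
(5,3): no bracket -> illegal
(5,4): flips 1 -> legal
(5,5): no bracket -> illegal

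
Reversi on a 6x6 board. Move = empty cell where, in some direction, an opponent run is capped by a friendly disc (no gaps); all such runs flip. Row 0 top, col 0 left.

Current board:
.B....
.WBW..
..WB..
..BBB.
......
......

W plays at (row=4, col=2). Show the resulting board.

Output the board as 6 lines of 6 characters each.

Place W at (4,2); scan 8 dirs for brackets.
Dir NW: first cell '.' (not opp) -> no flip
Dir N: opp run (3,2) capped by W -> flip
Dir NE: opp run (3,3), next='.' -> no flip
Dir W: first cell '.' (not opp) -> no flip
Dir E: first cell '.' (not opp) -> no flip
Dir SW: first cell '.' (not opp) -> no flip
Dir S: first cell '.' (not opp) -> no flip
Dir SE: first cell '.' (not opp) -> no flip
All flips: (3,2)

Answer: .B....
.WBW..
..WB..
..WBB.
..W...
......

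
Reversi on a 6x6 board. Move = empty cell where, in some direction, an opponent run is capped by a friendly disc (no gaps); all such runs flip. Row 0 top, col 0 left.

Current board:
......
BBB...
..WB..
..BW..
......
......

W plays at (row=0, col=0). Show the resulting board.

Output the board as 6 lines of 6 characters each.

Answer: W.....
BWB...
..WB..
..BW..
......
......

Derivation:
Place W at (0,0); scan 8 dirs for brackets.
Dir NW: edge -> no flip
Dir N: edge -> no flip
Dir NE: edge -> no flip
Dir W: edge -> no flip
Dir E: first cell '.' (not opp) -> no flip
Dir SW: edge -> no flip
Dir S: opp run (1,0), next='.' -> no flip
Dir SE: opp run (1,1) capped by W -> flip
All flips: (1,1)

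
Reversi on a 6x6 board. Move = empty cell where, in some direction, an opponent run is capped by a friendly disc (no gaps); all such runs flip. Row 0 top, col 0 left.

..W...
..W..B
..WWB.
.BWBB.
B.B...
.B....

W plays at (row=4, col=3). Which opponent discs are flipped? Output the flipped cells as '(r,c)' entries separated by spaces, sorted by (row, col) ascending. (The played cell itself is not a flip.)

Answer: (3,3)

Derivation:
Dir NW: first cell 'W' (not opp) -> no flip
Dir N: opp run (3,3) capped by W -> flip
Dir NE: opp run (3,4), next='.' -> no flip
Dir W: opp run (4,2), next='.' -> no flip
Dir E: first cell '.' (not opp) -> no flip
Dir SW: first cell '.' (not opp) -> no flip
Dir S: first cell '.' (not opp) -> no flip
Dir SE: first cell '.' (not opp) -> no flip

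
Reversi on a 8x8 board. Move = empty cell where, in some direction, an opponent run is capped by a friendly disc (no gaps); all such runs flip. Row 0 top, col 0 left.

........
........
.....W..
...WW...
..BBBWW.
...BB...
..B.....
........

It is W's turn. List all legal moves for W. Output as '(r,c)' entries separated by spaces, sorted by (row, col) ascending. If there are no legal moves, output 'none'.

(3,1): no bracket -> illegal
(3,2): no bracket -> illegal
(3,5): no bracket -> illegal
(4,1): flips 3 -> legal
(5,1): flips 1 -> legal
(5,2): flips 1 -> legal
(5,5): flips 1 -> legal
(6,1): no bracket -> illegal
(6,3): flips 3 -> legal
(6,4): flips 2 -> legal
(6,5): no bracket -> illegal
(7,1): no bracket -> illegal
(7,2): no bracket -> illegal
(7,3): no bracket -> illegal

Answer: (4,1) (5,1) (5,2) (5,5) (6,3) (6,4)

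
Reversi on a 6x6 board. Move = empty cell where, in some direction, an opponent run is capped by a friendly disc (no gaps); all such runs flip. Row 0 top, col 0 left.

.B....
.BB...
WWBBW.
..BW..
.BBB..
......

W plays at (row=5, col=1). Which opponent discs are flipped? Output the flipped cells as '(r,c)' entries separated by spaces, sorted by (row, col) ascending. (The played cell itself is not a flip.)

Answer: (4,2)

Derivation:
Dir NW: first cell '.' (not opp) -> no flip
Dir N: opp run (4,1), next='.' -> no flip
Dir NE: opp run (4,2) capped by W -> flip
Dir W: first cell '.' (not opp) -> no flip
Dir E: first cell '.' (not opp) -> no flip
Dir SW: edge -> no flip
Dir S: edge -> no flip
Dir SE: edge -> no flip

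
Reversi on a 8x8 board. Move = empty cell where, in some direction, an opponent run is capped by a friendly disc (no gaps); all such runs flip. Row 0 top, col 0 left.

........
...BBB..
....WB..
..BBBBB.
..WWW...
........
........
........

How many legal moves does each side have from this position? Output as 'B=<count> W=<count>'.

-- B to move --
(2,3): flips 1 -> legal
(3,1): no bracket -> illegal
(4,1): no bracket -> illegal
(4,5): no bracket -> illegal
(5,1): flips 1 -> legal
(5,2): flips 2 -> legal
(5,3): flips 2 -> legal
(5,4): flips 2 -> legal
(5,5): flips 1 -> legal
B mobility = 6
-- W to move --
(0,2): flips 1 -> legal
(0,3): no bracket -> illegal
(0,4): flips 1 -> legal
(0,5): no bracket -> illegal
(0,6): flips 1 -> legal
(1,2): no bracket -> illegal
(1,6): flips 2 -> legal
(2,1): flips 1 -> legal
(2,2): flips 2 -> legal
(2,3): flips 1 -> legal
(2,6): flips 2 -> legal
(2,7): no bracket -> illegal
(3,1): no bracket -> illegal
(3,7): no bracket -> illegal
(4,1): no bracket -> illegal
(4,5): no bracket -> illegal
(4,6): flips 1 -> legal
(4,7): no bracket -> illegal
W mobility = 9

Answer: B=6 W=9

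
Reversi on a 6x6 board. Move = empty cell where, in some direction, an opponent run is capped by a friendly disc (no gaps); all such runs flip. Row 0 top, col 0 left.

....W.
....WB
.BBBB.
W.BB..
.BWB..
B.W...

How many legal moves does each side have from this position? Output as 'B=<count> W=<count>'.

-- B to move --
(0,3): no bracket -> illegal
(0,5): flips 1 -> legal
(1,3): flips 1 -> legal
(2,0): no bracket -> illegal
(2,5): no bracket -> illegal
(3,1): no bracket -> illegal
(4,0): no bracket -> illegal
(5,1): flips 1 -> legal
(5,3): no bracket -> illegal
B mobility = 3
-- W to move --
(0,5): no bracket -> illegal
(1,0): no bracket -> illegal
(1,1): no bracket -> illegal
(1,2): flips 3 -> legal
(1,3): no bracket -> illegal
(2,0): no bracket -> illegal
(2,5): no bracket -> illegal
(3,1): no bracket -> illegal
(3,4): flips 2 -> legal
(3,5): no bracket -> illegal
(4,0): flips 1 -> legal
(4,4): flips 1 -> legal
(5,1): no bracket -> illegal
(5,3): no bracket -> illegal
(5,4): no bracket -> illegal
W mobility = 4

Answer: B=3 W=4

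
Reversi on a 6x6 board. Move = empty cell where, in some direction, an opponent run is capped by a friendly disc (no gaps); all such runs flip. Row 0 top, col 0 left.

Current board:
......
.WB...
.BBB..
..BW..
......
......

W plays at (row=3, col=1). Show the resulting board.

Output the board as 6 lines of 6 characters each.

Answer: ......
.WB...
.WBB..
.WWW..
......
......

Derivation:
Place W at (3,1); scan 8 dirs for brackets.
Dir NW: first cell '.' (not opp) -> no flip
Dir N: opp run (2,1) capped by W -> flip
Dir NE: opp run (2,2), next='.' -> no flip
Dir W: first cell '.' (not opp) -> no flip
Dir E: opp run (3,2) capped by W -> flip
Dir SW: first cell '.' (not opp) -> no flip
Dir S: first cell '.' (not opp) -> no flip
Dir SE: first cell '.' (not opp) -> no flip
All flips: (2,1) (3,2)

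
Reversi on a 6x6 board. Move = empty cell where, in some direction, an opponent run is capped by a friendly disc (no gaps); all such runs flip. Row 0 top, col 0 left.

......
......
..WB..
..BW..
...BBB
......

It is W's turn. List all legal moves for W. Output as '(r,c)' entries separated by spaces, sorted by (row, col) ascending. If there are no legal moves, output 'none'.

(1,2): no bracket -> illegal
(1,3): flips 1 -> legal
(1,4): no bracket -> illegal
(2,1): no bracket -> illegal
(2,4): flips 1 -> legal
(3,1): flips 1 -> legal
(3,4): no bracket -> illegal
(3,5): no bracket -> illegal
(4,1): no bracket -> illegal
(4,2): flips 1 -> legal
(5,2): no bracket -> illegal
(5,3): flips 1 -> legal
(5,4): no bracket -> illegal
(5,5): flips 1 -> legal

Answer: (1,3) (2,4) (3,1) (4,2) (5,3) (5,5)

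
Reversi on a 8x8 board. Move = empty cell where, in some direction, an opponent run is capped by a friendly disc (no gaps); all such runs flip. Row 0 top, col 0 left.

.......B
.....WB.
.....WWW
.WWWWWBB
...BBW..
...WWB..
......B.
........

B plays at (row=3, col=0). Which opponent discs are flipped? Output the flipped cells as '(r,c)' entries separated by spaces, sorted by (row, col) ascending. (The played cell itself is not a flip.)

Dir NW: edge -> no flip
Dir N: first cell '.' (not opp) -> no flip
Dir NE: first cell '.' (not opp) -> no flip
Dir W: edge -> no flip
Dir E: opp run (3,1) (3,2) (3,3) (3,4) (3,5) capped by B -> flip
Dir SW: edge -> no flip
Dir S: first cell '.' (not opp) -> no flip
Dir SE: first cell '.' (not opp) -> no flip

Answer: (3,1) (3,2) (3,3) (3,4) (3,5)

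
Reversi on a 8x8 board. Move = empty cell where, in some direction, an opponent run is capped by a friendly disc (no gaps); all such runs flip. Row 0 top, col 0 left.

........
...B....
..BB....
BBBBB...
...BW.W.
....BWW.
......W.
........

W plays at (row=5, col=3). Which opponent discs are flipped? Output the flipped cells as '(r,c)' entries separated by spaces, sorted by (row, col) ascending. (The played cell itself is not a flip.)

Answer: (5,4)

Derivation:
Dir NW: first cell '.' (not opp) -> no flip
Dir N: opp run (4,3) (3,3) (2,3) (1,3), next='.' -> no flip
Dir NE: first cell 'W' (not opp) -> no flip
Dir W: first cell '.' (not opp) -> no flip
Dir E: opp run (5,4) capped by W -> flip
Dir SW: first cell '.' (not opp) -> no flip
Dir S: first cell '.' (not opp) -> no flip
Dir SE: first cell '.' (not opp) -> no flip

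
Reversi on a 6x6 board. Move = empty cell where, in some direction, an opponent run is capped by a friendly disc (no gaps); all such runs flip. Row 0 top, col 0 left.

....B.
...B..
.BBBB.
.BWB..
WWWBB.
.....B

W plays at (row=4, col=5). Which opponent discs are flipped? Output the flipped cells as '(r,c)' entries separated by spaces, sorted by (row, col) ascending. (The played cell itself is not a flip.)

Answer: (4,3) (4,4)

Derivation:
Dir NW: first cell '.' (not opp) -> no flip
Dir N: first cell '.' (not opp) -> no flip
Dir NE: edge -> no flip
Dir W: opp run (4,4) (4,3) capped by W -> flip
Dir E: edge -> no flip
Dir SW: first cell '.' (not opp) -> no flip
Dir S: opp run (5,5), next=edge -> no flip
Dir SE: edge -> no flip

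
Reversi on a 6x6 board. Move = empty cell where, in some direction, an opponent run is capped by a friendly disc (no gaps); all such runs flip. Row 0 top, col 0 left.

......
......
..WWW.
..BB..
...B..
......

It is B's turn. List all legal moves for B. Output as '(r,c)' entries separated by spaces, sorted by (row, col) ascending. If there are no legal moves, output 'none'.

Answer: (1,1) (1,2) (1,3) (1,4) (1,5)

Derivation:
(1,1): flips 1 -> legal
(1,2): flips 1 -> legal
(1,3): flips 1 -> legal
(1,4): flips 1 -> legal
(1,5): flips 1 -> legal
(2,1): no bracket -> illegal
(2,5): no bracket -> illegal
(3,1): no bracket -> illegal
(3,4): no bracket -> illegal
(3,5): no bracket -> illegal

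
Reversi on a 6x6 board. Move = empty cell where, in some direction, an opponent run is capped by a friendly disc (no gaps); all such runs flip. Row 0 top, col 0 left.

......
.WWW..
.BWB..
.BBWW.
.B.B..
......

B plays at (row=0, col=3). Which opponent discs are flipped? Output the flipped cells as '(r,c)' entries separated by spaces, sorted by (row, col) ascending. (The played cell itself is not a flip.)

Dir NW: edge -> no flip
Dir N: edge -> no flip
Dir NE: edge -> no flip
Dir W: first cell '.' (not opp) -> no flip
Dir E: first cell '.' (not opp) -> no flip
Dir SW: opp run (1,2) capped by B -> flip
Dir S: opp run (1,3) capped by B -> flip
Dir SE: first cell '.' (not opp) -> no flip

Answer: (1,2) (1,3)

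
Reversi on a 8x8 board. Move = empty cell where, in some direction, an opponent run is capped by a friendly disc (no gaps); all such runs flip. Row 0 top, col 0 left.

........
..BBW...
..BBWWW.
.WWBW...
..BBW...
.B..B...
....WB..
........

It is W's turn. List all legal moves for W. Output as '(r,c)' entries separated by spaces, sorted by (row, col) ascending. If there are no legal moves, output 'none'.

Answer: (0,1) (0,2) (0,4) (1,1) (2,1) (4,1) (5,2) (5,3) (6,0) (6,6) (7,6)

Derivation:
(0,1): flips 2 -> legal
(0,2): flips 3 -> legal
(0,3): no bracket -> illegal
(0,4): flips 2 -> legal
(1,1): flips 4 -> legal
(2,1): flips 2 -> legal
(4,0): no bracket -> illegal
(4,1): flips 2 -> legal
(4,5): no bracket -> illegal
(5,0): no bracket -> illegal
(5,2): flips 2 -> legal
(5,3): flips 1 -> legal
(5,5): no bracket -> illegal
(5,6): no bracket -> illegal
(6,0): flips 3 -> legal
(6,1): no bracket -> illegal
(6,2): no bracket -> illegal
(6,3): no bracket -> illegal
(6,6): flips 1 -> legal
(7,4): no bracket -> illegal
(7,5): no bracket -> illegal
(7,6): flips 3 -> legal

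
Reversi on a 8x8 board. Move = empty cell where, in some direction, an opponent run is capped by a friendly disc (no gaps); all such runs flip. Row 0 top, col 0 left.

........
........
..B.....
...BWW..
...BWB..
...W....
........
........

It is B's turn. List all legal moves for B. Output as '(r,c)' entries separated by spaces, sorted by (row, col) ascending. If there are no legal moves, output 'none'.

Answer: (2,3) (2,5) (3,6) (5,5) (6,3)

Derivation:
(2,3): flips 1 -> legal
(2,4): no bracket -> illegal
(2,5): flips 2 -> legal
(2,6): no bracket -> illegal
(3,6): flips 2 -> legal
(4,2): no bracket -> illegal
(4,6): no bracket -> illegal
(5,2): no bracket -> illegal
(5,4): no bracket -> illegal
(5,5): flips 1 -> legal
(6,2): no bracket -> illegal
(6,3): flips 1 -> legal
(6,4): no bracket -> illegal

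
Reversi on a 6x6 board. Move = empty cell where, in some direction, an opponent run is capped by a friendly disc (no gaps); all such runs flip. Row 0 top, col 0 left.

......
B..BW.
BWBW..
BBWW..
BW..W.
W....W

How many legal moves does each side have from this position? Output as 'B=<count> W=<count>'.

Answer: B=9 W=4

Derivation:
-- B to move --
(0,3): no bracket -> illegal
(0,4): no bracket -> illegal
(0,5): no bracket -> illegal
(1,1): flips 1 -> legal
(1,2): flips 1 -> legal
(1,5): flips 1 -> legal
(2,4): flips 1 -> legal
(2,5): no bracket -> illegal
(3,4): flips 2 -> legal
(3,5): no bracket -> illegal
(4,2): flips 2 -> legal
(4,3): flips 4 -> legal
(4,5): no bracket -> illegal
(5,1): flips 1 -> legal
(5,2): flips 1 -> legal
(5,3): no bracket -> illegal
(5,4): no bracket -> illegal
B mobility = 9
-- W to move --
(0,0): flips 4 -> legal
(0,1): no bracket -> illegal
(0,2): no bracket -> illegal
(0,3): flips 1 -> legal
(0,4): no bracket -> illegal
(1,1): flips 1 -> legal
(1,2): flips 2 -> legal
(2,4): no bracket -> illegal
(4,2): no bracket -> illegal
(5,1): no bracket -> illegal
W mobility = 4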